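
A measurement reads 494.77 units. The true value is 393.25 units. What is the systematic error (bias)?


Systematic error = measured - true
= 494.77 - 393.25
= 101.5200

101.5200


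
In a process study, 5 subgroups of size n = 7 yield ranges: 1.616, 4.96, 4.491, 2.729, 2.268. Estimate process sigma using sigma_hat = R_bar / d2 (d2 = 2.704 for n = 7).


R_bar = (1.616 + 4.96 + 4.491 + 2.729 + 2.268) / 5
R_bar = 16.064 / 5 = 3.2128
sigma_hat = R_bar / d2 = 3.2128 / 2.704 = 1.1882

1.1882


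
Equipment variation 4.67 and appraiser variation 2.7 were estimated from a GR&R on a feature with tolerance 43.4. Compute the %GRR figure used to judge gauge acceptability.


GRR = sqrt(EV^2 + AV^2) = sqrt(4.67^2 + 2.7^2) = 5.3943396
%GRR = GRR / tol * 100 = 5.3943396 / 43.4 * 100
%GRR = 12.4294

12.4294


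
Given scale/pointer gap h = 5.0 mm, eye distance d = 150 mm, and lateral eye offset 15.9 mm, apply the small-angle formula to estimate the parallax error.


error = h * offset / d
= 5.0 * 15.9 / 150
= 0.5300

0.5300


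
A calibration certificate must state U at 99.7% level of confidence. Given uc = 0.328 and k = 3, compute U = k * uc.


U = k * uc
U = 3 * 0.328
U = 0.9840

0.9840


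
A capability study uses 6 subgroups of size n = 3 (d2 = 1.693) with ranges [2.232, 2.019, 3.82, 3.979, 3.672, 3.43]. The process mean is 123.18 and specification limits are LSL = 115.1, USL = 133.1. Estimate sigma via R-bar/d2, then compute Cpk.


R_bar = (2.232 + 2.019 + 3.82 + 3.979 + 3.672 + 3.43) / 6 = 3.192
sigma = R_bar / d2 = 3.192 / 1.693 = 1.8854105
Cp = (USL - LSL)/(6*sigma) = (133.1 - 115.1)/(6*1.8854105) = 1.5912
Cpu = (133.1 - 123.18)/(3*1.8854105) = 1.7538
Cpl = (123.18 - 115.1)/(3*1.8854105) = 1.4285
Cpk = min(Cpu, Cpl) = 1.4285

1.4285


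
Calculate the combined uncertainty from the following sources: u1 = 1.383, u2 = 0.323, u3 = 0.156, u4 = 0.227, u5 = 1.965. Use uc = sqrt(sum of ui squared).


uc = sqrt(1.383^2 + 0.323^2 + 0.156^2 + 0.227^2 + 1.965^2)
uc = sqrt(5.954108)
uc = 2.4401

2.4401


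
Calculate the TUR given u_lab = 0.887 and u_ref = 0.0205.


TUR = u_lab / u_ref
= 0.887 / 0.0205
= 43.2683

43.2683


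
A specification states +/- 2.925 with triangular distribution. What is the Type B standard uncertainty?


u_B = half_width / sqrt(6)
u_B = 2.925 / 2.4494897
u_B = 1.1941

1.1941


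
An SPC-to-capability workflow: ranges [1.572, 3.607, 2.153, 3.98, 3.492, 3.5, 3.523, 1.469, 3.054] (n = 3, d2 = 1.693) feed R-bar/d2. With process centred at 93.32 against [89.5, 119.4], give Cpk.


R_bar = (1.572 + 3.607 + 2.153 + 3.98 + 3.492 + 3.5 + 3.523 + 1.469 + 3.054) / 9 = 2.9277778
sigma = R_bar / d2 = 2.9277778 / 1.693 = 1.7293431
Cp = (USL - LSL)/(6*sigma) = (119.4 - 89.5)/(6*1.7293431) = 2.8816
Cpu = (119.4 - 93.32)/(3*1.7293431) = 5.0270
Cpl = (93.32 - 89.5)/(3*1.7293431) = 0.7363
Cpk = min(Cpu, Cpl) = 0.7363

0.7363


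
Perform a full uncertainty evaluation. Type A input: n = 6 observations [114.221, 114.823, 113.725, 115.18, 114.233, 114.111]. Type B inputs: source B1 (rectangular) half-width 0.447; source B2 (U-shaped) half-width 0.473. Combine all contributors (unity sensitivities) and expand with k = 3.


mean = (114.221 + 114.823 + 113.725 + 115.18 + 114.233 + 114.111) / 6 = 114.3821667
s = sqrt(sum((x - mean)^2)/(n-1)) = 0.52621228
u_A = s / sqrt(n) = 0.52621228 / sqrt(6) = 0.21482526
u_B1 = 0.447 / sqrt(3) = 0.25807557
u_B2 = 0.473 / sqrt(2) = 0.33446151
uc = sqrt(0.21482526^2 + 0.25807557^2 + 0.33446151^2) = 0.47393818
U = k * uc = 3 * 0.47393818
U = 1.4218

1.4218


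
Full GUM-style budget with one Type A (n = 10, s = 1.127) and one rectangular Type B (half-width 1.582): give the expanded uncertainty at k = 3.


u_A = s / sqrt(n) = 1.127 / sqrt(10) = 0.35638869
u_B = half_width / sqrt(3) = 1.582 / sqrt(3) = 0.91336813
uc = sqrt(u_A^2 + u_B^2) = sqrt(0.35638869^2 + 0.91336813^2) = 0.98043574
U = k * uc = 3 * 0.98043574
U = 2.9413

2.9413


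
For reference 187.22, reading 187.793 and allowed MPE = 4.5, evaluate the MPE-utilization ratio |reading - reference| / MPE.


e = indication - reference = 187.793 - 187.22 = 0.5730
|e| = 0.5730
ratio = |e| / MPE = 0.5730 / 4.5
ratio = 0.1273

0.1273


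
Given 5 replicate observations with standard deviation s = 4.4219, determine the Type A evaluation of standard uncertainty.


u_A = s / sqrt(n)
u_A = 4.4219 / sqrt(5)
u_A = 4.4219 / 2.236068
u_A = 1.9775

1.9775


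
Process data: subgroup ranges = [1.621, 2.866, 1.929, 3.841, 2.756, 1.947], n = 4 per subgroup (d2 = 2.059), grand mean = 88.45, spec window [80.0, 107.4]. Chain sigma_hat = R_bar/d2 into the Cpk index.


R_bar = (1.621 + 2.866 + 1.929 + 3.841 + 2.756 + 1.947) / 6 = 2.4933333
sigma = R_bar / d2 = 2.4933333 / 2.059 = 1.2109438
Cp = (USL - LSL)/(6*sigma) = (107.4 - 80.0)/(6*1.2109438) = 3.7712
Cpu = (107.4 - 88.45)/(3*1.2109438) = 5.2163
Cpl = (88.45 - 80.0)/(3*1.2109438) = 2.3260
Cpk = min(Cpu, Cpl) = 2.3260

2.3260


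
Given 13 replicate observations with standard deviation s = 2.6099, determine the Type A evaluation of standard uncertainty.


u_A = s / sqrt(n)
u_A = 2.6099 / sqrt(13)
u_A = 2.6099 / 3.6055513
u_A = 0.7239

0.7239


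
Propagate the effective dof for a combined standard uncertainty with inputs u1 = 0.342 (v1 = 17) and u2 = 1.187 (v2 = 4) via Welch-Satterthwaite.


uc = sqrt(u1^2 + u2^2) = sqrt(0.342^2 + 1.187^2) = 1.2352866
v_eff = uc^4 / (u1^4/v1 + u2^4/v2)
= 1.2352866^4 / (0.342^4/17 + 1.187^4/4)
= 2.3284715 / 0.49710315
v_eff = 4.6841

4.6841


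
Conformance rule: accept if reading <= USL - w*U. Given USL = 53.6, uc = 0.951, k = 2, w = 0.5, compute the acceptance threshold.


U = k * uc = 2 * 0.951 = 1.902
guard band g = w * U = 0.5 * 1.902 = 0.951
AL = USL - g = 53.6 - 0.951
AL = 52.6490

52.6490


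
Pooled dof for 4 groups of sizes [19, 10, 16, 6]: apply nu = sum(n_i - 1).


nu = sum_i (n_i - 1)
nu = ((19 - 1) + (10 - 1) + (16 - 1) + (6 - 1))
nu = 18 + 9 + 15 + 5
nu = 47

47


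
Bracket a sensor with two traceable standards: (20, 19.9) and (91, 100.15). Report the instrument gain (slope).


slope = (y2 - y1) / (x2 - x1)
= (100.15 - 19.9) / (91 - 20)
= 80.2500 / 71
= 1.1303

1.1303


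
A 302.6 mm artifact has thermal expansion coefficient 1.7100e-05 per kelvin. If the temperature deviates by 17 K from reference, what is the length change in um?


dL = L * alpha * dT
= 302.6 * 1.7100e-05 * 17
= 0.0879658 mm
dL_um = 0.0879658 * 1000 = 87.9658 um

87.9658


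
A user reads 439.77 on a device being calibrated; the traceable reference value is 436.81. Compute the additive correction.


Correction = standard - reading
= 436.81 - 439.77
= -2.9600

-2.9600


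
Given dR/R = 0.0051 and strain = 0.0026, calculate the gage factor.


GF = (dR/R) / epsilon
= 0.0051 / 0.0026
= 1.9615

1.9615


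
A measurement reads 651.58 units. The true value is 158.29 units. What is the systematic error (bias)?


Systematic error = measured - true
= 651.58 - 158.29
= 493.2900

493.2900


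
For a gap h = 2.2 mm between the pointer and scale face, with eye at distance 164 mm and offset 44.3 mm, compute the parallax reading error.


error = h * offset / d
= 2.2 * 44.3 / 164
= 0.5943

0.5943


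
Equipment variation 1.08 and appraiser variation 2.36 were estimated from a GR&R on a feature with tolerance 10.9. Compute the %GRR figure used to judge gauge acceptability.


GRR = sqrt(EV^2 + AV^2) = sqrt(1.08^2 + 2.36^2) = 2.5953805
%GRR = GRR / tol * 100 = 2.5953805 / 10.9 * 100
%GRR = 23.8108

23.8108


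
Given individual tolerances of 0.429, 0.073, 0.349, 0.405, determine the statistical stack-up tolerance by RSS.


RSS = sqrt(0.429^2 + 0.073^2 + 0.349^2 + 0.405^2)
= sqrt(0.475196)
= 0.6893

0.6893


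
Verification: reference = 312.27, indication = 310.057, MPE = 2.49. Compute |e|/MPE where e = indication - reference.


e = indication - reference = 310.057 - 312.27 = -2.2130
|e| = 2.2130
ratio = |e| / MPE = 2.2130 / 2.49
ratio = 0.8888

0.8888


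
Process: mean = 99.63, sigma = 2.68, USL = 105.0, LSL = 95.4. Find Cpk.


Cpu = (USL - mean) / (3*sigma) = (105.0 - 99.63) / (3*2.68) = 0.6679
Cpl = (mean - LSL) / (3*sigma) = (99.63 - 95.4) / (3*2.68) = 0.5261
Cpk = min(Cpu, Cpl) = 0.5261

0.5261


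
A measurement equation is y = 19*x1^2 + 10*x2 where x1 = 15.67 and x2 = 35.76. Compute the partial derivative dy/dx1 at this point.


y = 19*x1^2 + 10*x2
dy/dx1 = 2*19*x1
Evaluate at x1 = 15.67: c1 = 38 * 15.67
c1 = 595.4600

595.4600


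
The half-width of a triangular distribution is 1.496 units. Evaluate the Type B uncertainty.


u_B = half_width / sqrt(6)
u_B = 1.496 / 2.4494897
u_B = 0.6107

0.6107


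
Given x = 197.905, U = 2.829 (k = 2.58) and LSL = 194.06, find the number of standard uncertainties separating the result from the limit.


u = U / k = 2.829 / 2.58 = 1.0965116
margin = |LSL - x| = |194.06 - 197.905| = 3.845
z = margin / u = 3.845 / 1.0965116
z = 3.5066

3.5066


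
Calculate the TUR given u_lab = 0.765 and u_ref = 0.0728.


TUR = u_lab / u_ref
= 0.765 / 0.0728
= 10.5082

10.5082


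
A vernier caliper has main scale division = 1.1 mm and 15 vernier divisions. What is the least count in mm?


LC = MSD / n_div
= 1.1 / 15
= 0.0733

0.0733


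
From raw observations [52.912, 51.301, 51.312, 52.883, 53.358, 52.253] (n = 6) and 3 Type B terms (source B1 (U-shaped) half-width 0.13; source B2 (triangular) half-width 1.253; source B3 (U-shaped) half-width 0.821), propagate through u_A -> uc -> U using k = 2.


mean = (52.912 + 51.301 + 51.312 + 52.883 + 53.358 + 52.253) / 6 = 52.3365
s = sqrt(sum((x - mean)^2)/(n-1)) = 0.87202724
u_A = s / sqrt(n) = 0.87202724 / sqrt(6) = 0.35600363
u_B1 = 0.13 / sqrt(2) = 0.091923882
u_B2 = 1.253 / sqrt(6) = 0.51153511
u_B3 = 0.821 / sqrt(2) = 0.58053467
uc = sqrt(0.35600363^2 + 0.091923882^2 + 0.51153511^2 + 0.58053467^2) = 0.85666636
U = k * uc = 2 * 0.85666636
U = 1.7133

1.7133


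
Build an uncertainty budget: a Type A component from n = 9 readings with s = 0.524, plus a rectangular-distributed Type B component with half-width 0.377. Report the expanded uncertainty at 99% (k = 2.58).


u_A = s / sqrt(n) = 0.524 / sqrt(9) = 0.17466667
u_B = half_width / sqrt(3) = 0.377 / sqrt(3) = 0.21766105
uc = sqrt(u_A^2 + u_B^2) = sqrt(0.17466667^2 + 0.21766105^2) = 0.27907844
U = k * uc = 2.58 * 0.27907844
U = 0.7200

0.7200


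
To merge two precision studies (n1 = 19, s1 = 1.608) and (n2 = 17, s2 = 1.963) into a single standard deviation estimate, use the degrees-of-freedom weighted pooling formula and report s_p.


s_p = sqrt(((n1-1)*s1^2 + (n2-1)*s2^2) / (n1+n2-2))
numerator = (19-1)*1.608^2 + (17-1)*1.963^2 = 46.541952 + 61.653904 = 108.19586
denominator = 19 + 17 - 2 = 34
s_p^2 = 108.19586 / 34 = 3.1822312
s_p = sqrt(3.1822312) = 1.7839

1.7839


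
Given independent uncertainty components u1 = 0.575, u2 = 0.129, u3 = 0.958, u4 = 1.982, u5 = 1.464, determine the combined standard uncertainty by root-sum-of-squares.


uc = sqrt(0.575^2 + 0.129^2 + 0.958^2 + 1.982^2 + 1.464^2)
uc = sqrt(7.33665)
uc = 2.7086

2.7086


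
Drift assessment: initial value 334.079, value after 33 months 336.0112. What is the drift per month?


rate = (v2 - v1) / months
= (336.0112 - 334.079) / 33
= 1.9322 / 33
= 0.0586

0.0586


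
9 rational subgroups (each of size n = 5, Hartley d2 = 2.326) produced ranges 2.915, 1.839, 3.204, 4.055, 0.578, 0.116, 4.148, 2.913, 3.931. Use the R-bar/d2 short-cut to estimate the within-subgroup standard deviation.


R_bar = (2.915 + 1.839 + 3.204 + 4.055 + 0.578 + 0.116 + 4.148 + 2.913 + 3.931) / 9
R_bar = 23.699 / 9 = 2.6332222
sigma_hat = R_bar / d2 = 2.6332222 / 2.326 = 1.1321

1.1321


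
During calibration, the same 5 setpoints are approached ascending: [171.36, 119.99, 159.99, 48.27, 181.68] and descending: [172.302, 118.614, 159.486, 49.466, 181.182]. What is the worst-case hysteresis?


|171.36 - 172.302| = 0.9420
|119.99 - 118.614| = 1.3760
|159.99 - 159.486| = 0.5040
|48.27 - 49.466| = 1.1960
|181.68 - 181.182| = 0.4980
hysteresis = max(diffs) = 1.3760

1.3760


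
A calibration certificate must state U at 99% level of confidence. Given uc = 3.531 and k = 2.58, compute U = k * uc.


U = k * uc
U = 2.58 * 3.531
U = 9.1100

9.1100


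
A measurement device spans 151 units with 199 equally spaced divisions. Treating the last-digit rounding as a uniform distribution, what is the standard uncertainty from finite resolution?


resolution = range / divisions
resolution = 151 / 199 = 0.75879397
u_res = resolution / (2*sqrt(3))
u_res = 0.75879397 / 3.4641016
u_res = 0.2190

0.2190


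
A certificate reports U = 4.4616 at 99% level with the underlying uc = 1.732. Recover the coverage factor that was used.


k = U / uc
k = 4.4616 / 1.732
k = 2.576

2.576


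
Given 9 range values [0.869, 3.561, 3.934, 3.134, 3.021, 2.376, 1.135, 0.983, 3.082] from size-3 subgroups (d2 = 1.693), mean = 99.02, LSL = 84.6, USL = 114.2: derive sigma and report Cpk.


R_bar = (0.869 + 3.561 + 3.934 + 3.134 + 3.021 + 2.376 + 1.135 + 0.983 + 3.082) / 9 = 2.455
sigma = R_bar / d2 = 2.455 / 1.693 = 1.4500886
Cp = (USL - LSL)/(6*sigma) = (114.2 - 84.6)/(6*1.4500886) = 3.4021
Cpu = (114.2 - 99.02)/(3*1.4500886) = 3.4894
Cpl = (99.02 - 84.6)/(3*1.4500886) = 3.3147
Cpk = min(Cpu, Cpl) = 3.3147

3.3147


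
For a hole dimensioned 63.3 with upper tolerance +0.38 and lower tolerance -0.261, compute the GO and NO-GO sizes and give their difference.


GO = nominal - lower_tol (smallest hole = maximum material condition)
GO = 63.3 - 0.261 = 63.039
NO-GO = nominal + upper_tol (largest hole = least material condition)
NO-GO = 63.3 + 0.38 = 63.68
spread = NO-GO - GO = 63.68 - 63.039 = 0.6410

0.6410


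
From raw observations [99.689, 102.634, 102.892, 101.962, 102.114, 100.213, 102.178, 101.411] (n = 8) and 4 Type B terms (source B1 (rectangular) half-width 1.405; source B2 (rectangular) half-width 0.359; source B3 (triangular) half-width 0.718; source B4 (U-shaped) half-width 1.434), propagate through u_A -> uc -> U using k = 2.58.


mean = (99.689 + 102.634 + 102.892 + 101.962 + 102.114 + 100.213 + 102.178 + 101.411) / 8 = 101.636625
s = sqrt(sum((x - mean)^2)/(n-1)) = 1.1381956
u_A = s / sqrt(n) = 1.1381956 / sqrt(8) = 0.40241291
u_B1 = 1.405 / sqrt(3) = 0.81117713
u_B2 = 0.359 / sqrt(3) = 0.20726875
u_B3 = 0.718 / sqrt(6) = 0.29312227
u_B4 = 1.434 / sqrt(2) = 1.0139911
uc = sqrt(0.40241291^2 + 0.81117713^2 + 0.20726875^2 + 0.29312227^2 + 1.0139911^2) = 1.4060595
U = k * uc = 2.58 * 1.4060595
U = 3.6276

3.6276


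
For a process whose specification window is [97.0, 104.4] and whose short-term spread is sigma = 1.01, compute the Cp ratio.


Cp = (USL - LSL) / (6 * sigma)
= (104.4 - 97.0) / (6 * 1.01)
= 7.4000 / 6.0600
= 1.2211

1.2211


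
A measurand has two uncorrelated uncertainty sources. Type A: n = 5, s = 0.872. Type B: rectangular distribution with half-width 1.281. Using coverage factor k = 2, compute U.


u_A = s / sqrt(n) = 0.872 / sqrt(5) = 0.38997026
u_B = half_width / sqrt(3) = 1.281 / sqrt(3) = 0.73958569
uc = sqrt(u_A^2 + u_B^2) = sqrt(0.38997026^2 + 0.73958569^2) = 0.83610035
U = k * uc = 2 * 0.83610035
U = 1.6722

1.6722


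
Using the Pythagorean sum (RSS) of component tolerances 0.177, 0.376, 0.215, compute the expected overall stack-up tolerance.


RSS = sqrt(0.177^2 + 0.376^2 + 0.215^2)
= sqrt(0.21893)
= 0.4679

0.4679


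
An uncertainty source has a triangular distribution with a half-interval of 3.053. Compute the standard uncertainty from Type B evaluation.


u_B = half_width / sqrt(6)
u_B = 3.053 / 2.4494897
u_B = 1.2464

1.2464


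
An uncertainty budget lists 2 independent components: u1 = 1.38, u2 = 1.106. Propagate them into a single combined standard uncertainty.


uc = sqrt(1.38^2 + 1.106^2)
uc = sqrt(3.127636)
uc = 1.7685

1.7685


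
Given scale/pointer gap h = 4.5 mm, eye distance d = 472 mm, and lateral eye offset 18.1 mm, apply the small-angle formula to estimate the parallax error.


error = h * offset / d
= 4.5 * 18.1 / 472
= 0.1726

0.1726


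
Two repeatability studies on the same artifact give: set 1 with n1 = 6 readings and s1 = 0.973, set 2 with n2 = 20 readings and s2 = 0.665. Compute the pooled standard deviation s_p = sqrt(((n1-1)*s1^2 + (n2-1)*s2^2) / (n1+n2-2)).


s_p = sqrt(((n1-1)*s1^2 + (n2-1)*s2^2) / (n1+n2-2))
numerator = (6-1)*0.973^2 + (20-1)*0.665^2 = 4.733645 + 8.402275 = 13.13592
denominator = 6 + 20 - 2 = 24
s_p^2 = 13.13592 / 24 = 0.54733
s_p = sqrt(0.54733) = 0.7398

0.7398


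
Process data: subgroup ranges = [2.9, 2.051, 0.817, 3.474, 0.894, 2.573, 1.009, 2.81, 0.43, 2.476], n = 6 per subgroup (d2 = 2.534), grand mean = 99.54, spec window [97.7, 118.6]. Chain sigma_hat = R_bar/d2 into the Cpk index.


R_bar = (2.9 + 2.051 + 0.817 + 3.474 + 0.894 + 2.573 + 1.009 + 2.81 + 0.43 + 2.476) / 10 = 1.9434
sigma = R_bar / d2 = 1.9434 / 2.534 = 0.76692976
Cp = (USL - LSL)/(6*sigma) = (118.6 - 97.7)/(6*0.76692976) = 4.5419
Cpu = (118.6 - 99.54)/(3*0.76692976) = 8.2841
Cpl = (99.54 - 97.7)/(3*0.76692976) = 0.7997
Cpk = min(Cpu, Cpl) = 0.7997

0.7997


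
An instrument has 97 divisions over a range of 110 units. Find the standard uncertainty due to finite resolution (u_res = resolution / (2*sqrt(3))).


resolution = range / divisions
resolution = 110 / 97 = 1.1340206
u_res = resolution / (2*sqrt(3))
u_res = 1.1340206 / 3.4641016
u_res = 0.3274

0.3274


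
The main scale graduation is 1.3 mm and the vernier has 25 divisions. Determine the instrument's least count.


LC = MSD / n_div
= 1.3 / 25
= 0.0520

0.0520


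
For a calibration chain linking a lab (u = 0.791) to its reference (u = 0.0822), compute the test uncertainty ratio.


TUR = u_lab / u_ref
= 0.791 / 0.0822
= 9.6229

9.6229


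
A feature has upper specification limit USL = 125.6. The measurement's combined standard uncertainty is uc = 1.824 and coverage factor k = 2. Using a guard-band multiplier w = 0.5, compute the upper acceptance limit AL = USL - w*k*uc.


U = k * uc = 2 * 1.824 = 3.648
guard band g = w * U = 0.5 * 3.648 = 1.824
AL = USL - g = 125.6 - 1.824
AL = 123.7760

123.7760


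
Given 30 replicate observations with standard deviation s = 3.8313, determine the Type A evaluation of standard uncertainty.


u_A = s / sqrt(n)
u_A = 3.8313 / sqrt(30)
u_A = 3.8313 / 5.4772256
u_A = 0.6995

0.6995


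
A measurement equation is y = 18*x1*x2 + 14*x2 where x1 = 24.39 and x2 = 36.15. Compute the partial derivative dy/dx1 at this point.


y = 18*x1*x2 + 14*x2
dy/dx1 = 18*x2
Evaluate at x2 = 36.15: c1 = 18 * 36.15
c1 = 650.7000

650.7000


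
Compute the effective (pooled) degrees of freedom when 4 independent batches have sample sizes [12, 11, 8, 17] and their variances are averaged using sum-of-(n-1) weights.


nu = sum_i (n_i - 1)
nu = ((12 - 1) + (11 - 1) + (8 - 1) + (17 - 1))
nu = 11 + 10 + 7 + 16
nu = 44

44


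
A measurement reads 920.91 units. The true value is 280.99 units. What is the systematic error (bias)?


Systematic error = measured - true
= 920.91 - 280.99
= 639.9200

639.9200


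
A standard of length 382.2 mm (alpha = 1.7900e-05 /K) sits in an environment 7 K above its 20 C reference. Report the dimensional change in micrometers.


dL = L * alpha * dT
= 382.2 * 1.7900e-05 * 7
= 0.0478897 mm
dL_um = 0.0478897 * 1000 = 47.8897 um

47.8897


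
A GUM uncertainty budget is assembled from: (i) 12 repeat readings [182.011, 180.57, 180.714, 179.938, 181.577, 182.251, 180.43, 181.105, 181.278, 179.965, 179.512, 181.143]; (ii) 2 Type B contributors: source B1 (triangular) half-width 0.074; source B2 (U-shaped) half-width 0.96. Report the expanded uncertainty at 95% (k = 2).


mean = (182.011 + 180.57 + 180.714 + 179.938 + 181.577 + 182.251 + 180.43 + 181.105 + 181.278 + 179.965 + 179.512 + 181.143) / 12 = 180.8745
s = sqrt(sum((x - mean)^2)/(n-1)) = 0.84448021
u_A = s / sqrt(n) = 0.84448021 / sqrt(12) = 0.24378044
u_B1 = 0.074 / sqrt(6) = 0.030210373
u_B2 = 0.96 / sqrt(2) = 0.67882251
uc = sqrt(0.24378044^2 + 0.030210373^2 + 0.67882251^2) = 0.72190136
U = k * uc = 2 * 0.72190136
U = 1.4438

1.4438


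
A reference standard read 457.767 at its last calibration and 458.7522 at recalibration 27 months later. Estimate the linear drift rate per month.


rate = (v2 - v1) / months
= (458.7522 - 457.767) / 27
= 0.9852 / 27
= 0.0365

0.0365


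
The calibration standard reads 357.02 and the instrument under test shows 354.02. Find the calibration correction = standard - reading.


Correction = standard - reading
= 357.02 - 354.02
= 3.0000

3.0000


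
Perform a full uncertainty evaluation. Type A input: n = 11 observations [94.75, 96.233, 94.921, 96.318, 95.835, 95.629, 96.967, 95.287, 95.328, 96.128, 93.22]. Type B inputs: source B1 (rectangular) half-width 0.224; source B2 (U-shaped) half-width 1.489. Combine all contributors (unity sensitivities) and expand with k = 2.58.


mean = (94.75 + 96.233 + 94.921 + 96.318 + 95.835 + 95.629 + 96.967 + 95.287 + 95.328 + 96.128 + 93.22) / 11 = 95.51054545
s = sqrt(sum((x - mean)^2)/(n-1)) = 1.0025778
u_A = s / sqrt(n) = 1.0025778 / sqrt(11) = 0.30228858
u_B1 = 0.224 / sqrt(3) = 0.12932646
u_B2 = 1.489 / sqrt(2) = 1.052882
uc = sqrt(0.30228858^2 + 0.12932646^2 + 1.052882^2) = 1.103025
U = k * uc = 2.58 * 1.103025
U = 2.8458

2.8458


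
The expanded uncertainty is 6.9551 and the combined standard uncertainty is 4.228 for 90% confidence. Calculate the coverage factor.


k = U / uc
k = 6.9551 / 4.228
k = 1.645

1.645


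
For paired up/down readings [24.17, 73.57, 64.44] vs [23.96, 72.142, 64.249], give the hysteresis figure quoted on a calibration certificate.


|24.17 - 23.96| = 0.2100
|73.57 - 72.142| = 1.4280
|64.44 - 64.249| = 0.1910
hysteresis = max(diffs) = 1.4280

1.4280


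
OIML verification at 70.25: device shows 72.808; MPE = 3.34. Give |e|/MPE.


e = indication - reference = 72.808 - 70.25 = 2.5580
|e| = 2.5580
ratio = |e| / MPE = 2.5580 / 3.34
ratio = 0.7659

0.7659


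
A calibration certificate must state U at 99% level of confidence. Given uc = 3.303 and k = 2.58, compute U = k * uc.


U = k * uc
U = 2.58 * 3.303
U = 8.5217

8.5217


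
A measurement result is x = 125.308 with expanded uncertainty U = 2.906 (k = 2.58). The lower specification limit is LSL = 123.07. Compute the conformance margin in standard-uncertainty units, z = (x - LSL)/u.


u = U / k = 2.906 / 2.58 = 1.1263566
margin = |LSL - x| = |123.07 - 125.308| = 2.238
z = margin / u = 2.238 / 1.1263566
z = 1.9869

1.9869


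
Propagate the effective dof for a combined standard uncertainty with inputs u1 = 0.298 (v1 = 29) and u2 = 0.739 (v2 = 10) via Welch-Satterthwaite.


uc = sqrt(u1^2 + u2^2) = sqrt(0.298^2 + 0.739^2) = 0.79682181
v_eff = uc^4 / (u1^4/v1 + u2^4/v2)
= 0.79682181^4 / (0.298^4/29 + 0.739^4/10)
= 0.40312975 / 0.030096751
v_eff = 13.3945

13.3945


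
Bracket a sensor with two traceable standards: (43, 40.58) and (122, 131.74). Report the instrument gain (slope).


slope = (y2 - y1) / (x2 - x1)
= (131.74 - 40.58) / (122 - 43)
= 91.1600 / 79
= 1.1539

1.1539


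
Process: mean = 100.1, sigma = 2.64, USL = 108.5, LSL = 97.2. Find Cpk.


Cpu = (USL - mean) / (3*sigma) = (108.5 - 100.1) / (3*2.64) = 1.0606
Cpl = (mean - LSL) / (3*sigma) = (100.1 - 97.2) / (3*2.64) = 0.3662
Cpk = min(Cpu, Cpl) = 0.3662

0.3662


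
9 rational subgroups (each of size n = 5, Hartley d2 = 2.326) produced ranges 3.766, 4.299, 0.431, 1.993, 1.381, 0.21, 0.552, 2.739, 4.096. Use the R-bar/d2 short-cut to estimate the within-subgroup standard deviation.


R_bar = (3.766 + 4.299 + 0.431 + 1.993 + 1.381 + 0.21 + 0.552 + 2.739 + 4.096) / 9
R_bar = 19.467 / 9 = 2.163
sigma_hat = R_bar / d2 = 2.163 / 2.326 = 0.9299

0.9299


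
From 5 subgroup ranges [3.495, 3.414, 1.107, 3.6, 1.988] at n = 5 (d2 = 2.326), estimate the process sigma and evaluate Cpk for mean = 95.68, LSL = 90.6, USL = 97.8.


R_bar = (3.495 + 3.414 + 1.107 + 3.6 + 1.988) / 5 = 2.7208
sigma = R_bar / d2 = 2.7208 / 2.326 = 1.1697334
Cp = (USL - LSL)/(6*sigma) = (97.8 - 90.6)/(6*1.1697334) = 1.0259
Cpu = (97.8 - 95.68)/(3*1.1697334) = 0.6041
Cpl = (95.68 - 90.6)/(3*1.1697334) = 1.4476
Cpk = min(Cpu, Cpl) = 0.6041

0.6041


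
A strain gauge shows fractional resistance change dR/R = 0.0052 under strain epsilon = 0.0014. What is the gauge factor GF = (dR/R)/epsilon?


GF = (dR/R) / epsilon
= 0.0052 / 0.0014
= 3.7143

3.7143


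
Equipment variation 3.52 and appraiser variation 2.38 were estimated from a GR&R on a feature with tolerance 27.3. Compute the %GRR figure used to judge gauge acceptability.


GRR = sqrt(EV^2 + AV^2) = sqrt(3.52^2 + 2.38^2) = 4.249094
%GRR = GRR / tol * 100 = 4.249094 / 27.3 * 100
%GRR = 15.5644

15.5644


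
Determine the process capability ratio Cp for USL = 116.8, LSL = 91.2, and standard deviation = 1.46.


Cp = (USL - LSL) / (6 * sigma)
= (116.8 - 91.2) / (6 * 1.46)
= 25.6000 / 8.7600
= 2.9224

2.9224


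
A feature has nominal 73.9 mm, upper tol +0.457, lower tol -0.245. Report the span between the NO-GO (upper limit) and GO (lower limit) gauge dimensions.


GO = nominal - lower_tol (smallest hole = maximum material condition)
GO = 73.9 - 0.245 = 73.655
NO-GO = nominal + upper_tol (largest hole = least material condition)
NO-GO = 73.9 + 0.457 = 74.357
spread = NO-GO - GO = 74.357 - 73.655 = 0.7020

0.7020


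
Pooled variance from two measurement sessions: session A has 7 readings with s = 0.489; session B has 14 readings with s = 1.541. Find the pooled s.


s_p = sqrt(((n1-1)*s1^2 + (n2-1)*s2^2) / (n1+n2-2))
numerator = (7-1)*0.489^2 + (14-1)*1.541^2 = 1.434726 + 30.870853 = 32.305579
denominator = 7 + 14 - 2 = 19
s_p^2 = 32.305579 / 19 = 1.7002936
s_p = sqrt(1.7002936) = 1.3040

1.3040


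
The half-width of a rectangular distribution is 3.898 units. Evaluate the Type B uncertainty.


u_B = half_width / sqrt(3)
u_B = 3.898 / 1.7320508
u_B = 2.2505

2.2505


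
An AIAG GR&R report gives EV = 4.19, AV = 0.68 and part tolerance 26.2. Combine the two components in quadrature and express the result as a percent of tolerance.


GRR = sqrt(EV^2 + AV^2) = sqrt(4.19^2 + 0.68^2) = 4.2448204
%GRR = GRR / tol * 100 = 4.2448204 / 26.2 * 100
%GRR = 16.2016

16.2016


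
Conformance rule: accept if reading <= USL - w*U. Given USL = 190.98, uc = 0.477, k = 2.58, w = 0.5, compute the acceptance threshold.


U = k * uc = 2.58 * 0.477 = 1.23066
guard band g = w * U = 0.5 * 1.23066 = 0.61533
AL = USL - g = 190.98 - 0.61533
AL = 190.3647

190.3647


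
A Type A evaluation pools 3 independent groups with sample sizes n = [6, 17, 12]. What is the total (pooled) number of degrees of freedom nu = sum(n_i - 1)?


nu = sum_i (n_i - 1)
nu = ((6 - 1) + (17 - 1) + (12 - 1))
nu = 5 + 16 + 11
nu = 32

32


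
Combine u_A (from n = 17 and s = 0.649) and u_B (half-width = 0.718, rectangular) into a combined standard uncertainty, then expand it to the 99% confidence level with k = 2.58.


u_A = s / sqrt(n) = 0.649 / sqrt(17) = 0.15740562
u_B = half_width / sqrt(3) = 0.718 / sqrt(3) = 0.41453749
uc = sqrt(u_A^2 + u_B^2) = sqrt(0.15740562^2 + 0.41453749^2) = 0.44341612
U = k * uc = 2.58 * 0.44341612
U = 1.1440

1.1440


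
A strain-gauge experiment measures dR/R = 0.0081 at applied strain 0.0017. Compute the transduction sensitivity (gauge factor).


GF = (dR/R) / epsilon
= 0.0081 / 0.0017
= 4.7647

4.7647


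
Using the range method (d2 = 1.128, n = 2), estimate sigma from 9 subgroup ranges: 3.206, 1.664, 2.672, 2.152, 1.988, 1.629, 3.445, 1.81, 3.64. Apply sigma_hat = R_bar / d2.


R_bar = (3.206 + 1.664 + 2.672 + 2.152 + 1.988 + 1.629 + 3.445 + 1.81 + 3.64) / 9
R_bar = 22.206 / 9 = 2.4673333
sigma_hat = R_bar / d2 = 2.4673333 / 1.128 = 2.1874

2.1874


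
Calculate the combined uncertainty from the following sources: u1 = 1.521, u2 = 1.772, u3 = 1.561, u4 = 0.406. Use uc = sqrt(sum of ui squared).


uc = sqrt(1.521^2 + 1.772^2 + 1.561^2 + 0.406^2)
uc = sqrt(8.054982)
uc = 2.8381

2.8381


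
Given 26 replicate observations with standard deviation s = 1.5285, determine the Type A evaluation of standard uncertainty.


u_A = s / sqrt(n)
u_A = 1.5285 / sqrt(26)
u_A = 1.5285 / 5.0990195
u_A = 0.2998

0.2998


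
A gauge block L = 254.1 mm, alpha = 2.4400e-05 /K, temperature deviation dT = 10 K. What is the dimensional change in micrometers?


dL = L * alpha * dT
= 254.1 * 2.4400e-05 * 10
= 0.0620004 mm
dL_um = 0.0620004 * 1000 = 62.0004 um

62.0004


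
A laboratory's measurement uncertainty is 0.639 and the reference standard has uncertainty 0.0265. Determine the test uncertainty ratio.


TUR = u_lab / u_ref
= 0.639 / 0.0265
= 24.1132

24.1132


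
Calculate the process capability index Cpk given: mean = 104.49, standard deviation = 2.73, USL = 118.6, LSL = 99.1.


Cpu = (USL - mean) / (3*sigma) = (118.6 - 104.49) / (3*2.73) = 1.7228
Cpl = (mean - LSL) / (3*sigma) = (104.49 - 99.1) / (3*2.73) = 0.6581
Cpk = min(Cpu, Cpl) = 0.6581

0.6581


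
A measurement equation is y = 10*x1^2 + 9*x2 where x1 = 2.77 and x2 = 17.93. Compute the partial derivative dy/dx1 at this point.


y = 10*x1^2 + 9*x2
dy/dx1 = 2*10*x1
Evaluate at x1 = 2.77: c1 = 20 * 2.77
c1 = 55.4000

55.4000


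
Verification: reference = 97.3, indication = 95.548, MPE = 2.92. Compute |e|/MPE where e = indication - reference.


e = indication - reference = 95.548 - 97.3 = -1.7520
|e| = 1.7520
ratio = |e| / MPE = 1.7520 / 2.92
ratio = 0.6000

0.6000


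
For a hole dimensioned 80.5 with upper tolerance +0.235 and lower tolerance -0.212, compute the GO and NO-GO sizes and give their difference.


GO = nominal - lower_tol (smallest hole = maximum material condition)
GO = 80.5 - 0.212 = 80.288
NO-GO = nominal + upper_tol (largest hole = least material condition)
NO-GO = 80.5 + 0.235 = 80.735
spread = NO-GO - GO = 80.735 - 80.288 = 0.4470

0.4470


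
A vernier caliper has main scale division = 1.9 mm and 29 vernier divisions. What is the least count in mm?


LC = MSD / n_div
= 1.9 / 29
= 0.0655

0.0655


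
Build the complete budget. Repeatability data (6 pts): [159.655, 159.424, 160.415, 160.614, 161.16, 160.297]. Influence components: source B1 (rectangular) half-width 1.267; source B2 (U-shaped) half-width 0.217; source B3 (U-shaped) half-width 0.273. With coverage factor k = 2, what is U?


mean = (159.655 + 159.424 + 160.415 + 160.614 + 161.16 + 160.297) / 6 = 160.2608333
s = sqrt(sum((x - mean)^2)/(n-1)) = 0.63649459
u_A = s / sqrt(n) = 0.63649459 / sqrt(6) = 0.25984783
u_B1 = 1.267 / sqrt(3) = 0.73150279
u_B2 = 0.217 / sqrt(2) = 0.15344217
u_B3 = 0.273 / sqrt(2) = 0.19304015
uc = sqrt(0.25984783^2 + 0.73150279^2 + 0.15344217^2 + 0.19304015^2) = 0.81450981
U = k * uc = 2 * 0.81450981
U = 1.6290

1.6290


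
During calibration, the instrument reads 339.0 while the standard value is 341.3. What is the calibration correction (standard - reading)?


Correction = standard - reading
= 341.3 - 339.0
= 2.3000

2.3000


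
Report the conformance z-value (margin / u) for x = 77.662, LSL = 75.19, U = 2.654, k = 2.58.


u = U / k = 2.654 / 2.58 = 1.0286822
margin = |LSL - x| = |75.19 - 77.662| = 2.472
z = margin / u = 2.472 / 1.0286822
z = 2.4031

2.4031


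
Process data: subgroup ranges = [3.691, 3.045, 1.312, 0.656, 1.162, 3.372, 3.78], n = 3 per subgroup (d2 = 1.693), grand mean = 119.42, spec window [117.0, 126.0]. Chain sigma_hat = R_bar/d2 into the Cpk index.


R_bar = (3.691 + 3.045 + 1.312 + 0.656 + 1.162 + 3.372 + 3.78) / 7 = 2.4311429
sigma = R_bar / d2 = 2.4311429 / 1.693 = 1.435997
Cp = (USL - LSL)/(6*sigma) = (126.0 - 117.0)/(6*1.435997) = 1.0446
Cpu = (126.0 - 119.42)/(3*1.435997) = 1.5274
Cpl = (119.42 - 117.0)/(3*1.435997) = 0.5617
Cpk = min(Cpu, Cpl) = 0.5617

0.5617


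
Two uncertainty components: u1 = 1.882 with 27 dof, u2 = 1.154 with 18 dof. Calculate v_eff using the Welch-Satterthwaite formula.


uc = sqrt(u1^2 + u2^2) = sqrt(1.882^2 + 1.154^2) = 2.2076322
v_eff = uc^4 / (u1^4/v1 + u2^4/v2)
= 2.2076322^4 / (1.882^4/27 + 1.154^4/18)
= 23.752366 / 0.56316396
v_eff = 42.1766

42.1766


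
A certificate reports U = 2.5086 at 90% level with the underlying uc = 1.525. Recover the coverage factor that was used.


k = U / uc
k = 2.5086 / 1.525
k = 1.645

1.645


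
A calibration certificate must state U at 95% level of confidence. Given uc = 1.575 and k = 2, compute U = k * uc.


U = k * uc
U = 2 * 1.575
U = 3.1500

3.1500


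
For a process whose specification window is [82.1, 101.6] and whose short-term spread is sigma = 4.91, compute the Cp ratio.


Cp = (USL - LSL) / (6 * sigma)
= (101.6 - 82.1) / (6 * 4.91)
= 19.5000 / 29.4600
= 0.6619

0.6619


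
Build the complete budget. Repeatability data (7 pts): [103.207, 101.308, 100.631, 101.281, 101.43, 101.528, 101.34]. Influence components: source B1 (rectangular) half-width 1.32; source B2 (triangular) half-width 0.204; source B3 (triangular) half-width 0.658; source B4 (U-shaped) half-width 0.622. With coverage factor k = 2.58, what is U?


mean = (103.207 + 101.308 + 100.631 + 101.281 + 101.43 + 101.528 + 101.34) / 7 = 101.5321429
s = sqrt(sum((x - mean)^2)/(n-1)) = 0.7935035
u_A = s / sqrt(n) = 0.7935035 / sqrt(7) = 0.29991613
u_B1 = 1.32 / sqrt(3) = 0.76210236
u_B2 = 0.204 / sqrt(6) = 0.083282651
u_B3 = 0.658 / sqrt(6) = 0.26862738
u_B4 = 0.622 / sqrt(2) = 0.43982042
uc = sqrt(0.29991613^2 + 0.76210236^2 + 0.083282651^2 + 0.26862738^2 + 0.43982042^2) = 0.97123033
U = k * uc = 2.58 * 0.97123033
U = 2.5058

2.5058


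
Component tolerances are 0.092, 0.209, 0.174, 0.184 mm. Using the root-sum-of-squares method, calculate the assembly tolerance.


RSS = sqrt(0.092^2 + 0.209^2 + 0.174^2 + 0.184^2)
= sqrt(0.116277)
= 0.3410

0.3410


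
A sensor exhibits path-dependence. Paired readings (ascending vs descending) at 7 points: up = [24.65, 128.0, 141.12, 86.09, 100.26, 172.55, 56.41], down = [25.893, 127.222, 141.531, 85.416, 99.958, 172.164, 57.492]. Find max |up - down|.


|24.65 - 25.893| = 1.2430
|128.0 - 127.222| = 0.7780
|141.12 - 141.531| = 0.4110
|86.09 - 85.416| = 0.6740
|100.26 - 99.958| = 0.3020
|172.55 - 172.164| = 0.3860
|56.41 - 57.492| = 1.0820
hysteresis = max(diffs) = 1.2430

1.2430


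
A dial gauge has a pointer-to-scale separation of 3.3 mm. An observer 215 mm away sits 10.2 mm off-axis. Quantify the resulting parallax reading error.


error = h * offset / d
= 3.3 * 10.2 / 215
= 0.1566

0.1566


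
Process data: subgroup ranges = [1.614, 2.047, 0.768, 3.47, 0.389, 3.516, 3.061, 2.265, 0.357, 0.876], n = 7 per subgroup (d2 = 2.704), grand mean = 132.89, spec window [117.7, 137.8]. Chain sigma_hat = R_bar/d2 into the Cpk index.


R_bar = (1.614 + 2.047 + 0.768 + 3.47 + 0.389 + 3.516 + 3.061 + 2.265 + 0.357 + 0.876) / 10 = 1.8363
sigma = R_bar / d2 = 1.8363 / 2.704 = 0.67910503
Cp = (USL - LSL)/(6*sigma) = (137.8 - 117.7)/(6*0.67910503) = 4.9330
Cpu = (137.8 - 132.89)/(3*0.67910503) = 2.4100
Cpl = (132.89 - 117.7)/(3*0.67910503) = 7.4559
Cpk = min(Cpu, Cpl) = 2.4100

2.4100


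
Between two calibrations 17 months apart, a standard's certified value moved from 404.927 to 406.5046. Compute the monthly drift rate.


rate = (v2 - v1) / months
= (406.5046 - 404.927) / 17
= 1.5776 / 17
= 0.0928

0.0928


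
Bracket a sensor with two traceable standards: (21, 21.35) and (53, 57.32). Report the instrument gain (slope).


slope = (y2 - y1) / (x2 - x1)
= (57.32 - 21.35) / (53 - 21)
= 35.9700 / 32
= 1.1241

1.1241


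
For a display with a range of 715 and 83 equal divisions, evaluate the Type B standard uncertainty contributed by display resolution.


resolution = range / divisions
resolution = 715 / 83 = 8.6144578
u_res = resolution / (2*sqrt(3))
u_res = 8.6144578 / 3.4641016
u_res = 2.4868

2.4868


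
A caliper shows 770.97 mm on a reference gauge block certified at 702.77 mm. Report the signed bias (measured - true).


Systematic error = measured - true
= 770.97 - 702.77
= 68.2000

68.2000


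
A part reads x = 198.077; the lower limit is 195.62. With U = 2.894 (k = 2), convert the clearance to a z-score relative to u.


u = U / k = 2.894 / 2 = 1.447
margin = |LSL - x| = |195.62 - 198.077| = 2.457
z = margin / u = 2.457 / 1.447
z = 1.6980

1.6980


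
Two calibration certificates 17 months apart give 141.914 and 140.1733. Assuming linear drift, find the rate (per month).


rate = (v2 - v1) / months
= (140.1733 - 141.914) / 17
= -1.7407 / 17
= -0.1024

-0.1024


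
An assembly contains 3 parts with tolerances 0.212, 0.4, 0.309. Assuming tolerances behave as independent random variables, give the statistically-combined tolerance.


RSS = sqrt(0.212^2 + 0.4^2 + 0.309^2)
= sqrt(0.300425)
= 0.5481

0.5481


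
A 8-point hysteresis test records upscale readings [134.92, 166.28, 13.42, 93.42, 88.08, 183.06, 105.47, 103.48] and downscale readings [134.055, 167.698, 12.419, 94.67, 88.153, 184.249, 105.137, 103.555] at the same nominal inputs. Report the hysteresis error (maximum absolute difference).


|134.92 - 134.055| = 0.8650
|166.28 - 167.698| = 1.4180
|13.42 - 12.419| = 1.0010
|93.42 - 94.67| = 1.2500
|88.08 - 88.153| = 0.0730
|183.06 - 184.249| = 1.1890
|105.47 - 105.137| = 0.3330
|103.48 - 103.555| = 0.0750
hysteresis = max(diffs) = 1.4180

1.4180


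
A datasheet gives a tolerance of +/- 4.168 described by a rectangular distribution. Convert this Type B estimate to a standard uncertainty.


u_B = half_width / sqrt(3)
u_B = 4.168 / 1.7320508
u_B = 2.4064

2.4064


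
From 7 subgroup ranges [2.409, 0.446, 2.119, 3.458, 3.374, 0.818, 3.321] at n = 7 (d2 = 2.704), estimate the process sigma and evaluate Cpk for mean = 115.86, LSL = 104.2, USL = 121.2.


R_bar = (2.409 + 0.446 + 2.119 + 3.458 + 3.374 + 0.818 + 3.321) / 7 = 2.2778571
sigma = R_bar / d2 = 2.2778571 / 2.704 = 0.84240277
Cp = (USL - LSL)/(6*sigma) = (121.2 - 104.2)/(6*0.84240277) = 3.3634
Cpu = (121.2 - 115.86)/(3*0.84240277) = 2.1130
Cpl = (115.86 - 104.2)/(3*0.84240277) = 4.6138
Cpk = min(Cpu, Cpl) = 2.1130

2.1130


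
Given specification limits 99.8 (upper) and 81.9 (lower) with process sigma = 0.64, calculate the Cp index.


Cp = (USL - LSL) / (6 * sigma)
= (99.8 - 81.9) / (6 * 0.64)
= 17.9000 / 3.8400
= 4.6615

4.6615


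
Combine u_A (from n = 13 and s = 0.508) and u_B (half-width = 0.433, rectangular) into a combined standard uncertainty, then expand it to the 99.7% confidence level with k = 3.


u_A = s / sqrt(n) = 0.508 / sqrt(13) = 0.14089385
u_B = half_width / sqrt(3) = 0.433 / sqrt(3) = 0.24999267
uc = sqrt(u_A^2 + u_B^2) = sqrt(0.14089385^2 + 0.24999267^2) = 0.28696239
U = k * uc = 3 * 0.28696239
U = 0.8609

0.8609


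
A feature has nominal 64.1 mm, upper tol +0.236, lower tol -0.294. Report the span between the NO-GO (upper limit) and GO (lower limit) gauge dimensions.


GO = nominal - lower_tol (smallest hole = maximum material condition)
GO = 64.1 - 0.294 = 63.806
NO-GO = nominal + upper_tol (largest hole = least material condition)
NO-GO = 64.1 + 0.236 = 64.336
spread = NO-GO - GO = 64.336 - 63.806 = 0.5300

0.5300


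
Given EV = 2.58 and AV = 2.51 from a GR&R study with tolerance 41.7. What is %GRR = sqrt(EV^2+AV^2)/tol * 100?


GRR = sqrt(EV^2 + AV^2) = sqrt(2.58^2 + 2.51^2) = 3.5995139
%GRR = GRR / tol * 100 = 3.5995139 / 41.7 * 100
%GRR = 8.6319

8.6319


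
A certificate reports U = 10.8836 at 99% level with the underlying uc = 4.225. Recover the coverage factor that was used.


k = U / uc
k = 10.8836 / 4.225
k = 2.576

2.576


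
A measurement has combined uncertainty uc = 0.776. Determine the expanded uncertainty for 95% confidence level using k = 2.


U = k * uc
U = 2 * 0.776
U = 1.5520

1.5520


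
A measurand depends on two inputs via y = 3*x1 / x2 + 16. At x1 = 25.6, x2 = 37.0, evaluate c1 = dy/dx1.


y = 3*x1 / x2 + 16
dy/dx1 = 3/x2
Evaluate at x2 = 37.0: c1 = 3 / 37.0
c1 = 0.0811

0.0811
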